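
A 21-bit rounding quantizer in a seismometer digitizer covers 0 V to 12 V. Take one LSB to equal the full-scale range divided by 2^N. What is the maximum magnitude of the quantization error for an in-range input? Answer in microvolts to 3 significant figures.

Span = 12 V.
LSB = 12 V / 2^21 = 5.7220 µV.
|e|_max = LSB/2 = 2.86 µV.

2.86 µV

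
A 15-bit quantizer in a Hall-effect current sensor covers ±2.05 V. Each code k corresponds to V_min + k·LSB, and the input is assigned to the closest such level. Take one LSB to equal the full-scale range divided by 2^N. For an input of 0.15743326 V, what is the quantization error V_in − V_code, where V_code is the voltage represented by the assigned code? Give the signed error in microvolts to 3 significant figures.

Range = 2.05 − (-2.05) = 4.1 V. LSB = 4.1 V / 2^15 ≈ 125.1 µV.
Position in LSBs: (0.15743326 − (-2.05)) × 32768/4.1 = 17642.2373; rounding gives k = 17642.
V_code = -2.05 + (17642/32768) × 4.1 = 0.15740356445 V.
e = 0.15743326 − (0.15740356445) = +29.7 µV.

+29.7 µV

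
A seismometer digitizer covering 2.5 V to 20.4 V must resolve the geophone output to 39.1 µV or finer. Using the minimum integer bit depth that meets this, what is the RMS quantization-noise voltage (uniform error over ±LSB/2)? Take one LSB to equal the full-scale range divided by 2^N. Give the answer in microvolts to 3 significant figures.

9.86 µV

Span: 20.4 V − (2.5 V) = 17.9 V.
Required number of levels: 17.9/39.1 µV = 457800; smallest N with 2^N ≥ that is 19.
One LSB is 17.9 V / 524288 = 34.142 µV.
RMS noise = LSB/√12 = 9.86 µV.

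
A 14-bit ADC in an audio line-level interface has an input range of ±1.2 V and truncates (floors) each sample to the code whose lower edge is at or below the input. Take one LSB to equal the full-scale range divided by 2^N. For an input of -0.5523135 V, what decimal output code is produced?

Range = 1.2 − (-1.2) = 2.4 V. LSB = 2.4 V / 2^14 ≈ 146.5 µV.
(V_in − V_min) × 2^14/range = (-0.5523135 − (-1.2)) × 16384/2.4 = 4421.540.
Floor → code = 4421.

4421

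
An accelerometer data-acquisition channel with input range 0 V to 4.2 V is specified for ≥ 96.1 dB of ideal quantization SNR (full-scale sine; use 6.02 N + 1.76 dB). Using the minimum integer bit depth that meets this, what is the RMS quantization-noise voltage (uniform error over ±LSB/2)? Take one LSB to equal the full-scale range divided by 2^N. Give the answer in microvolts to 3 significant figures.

18.5 µV

V_FS = 4.2 V.
6.02 N + 1.76 ≥ 96.1 gives N ≥ 15.671, so the minimum integer is 16.
Step size = 4.2/65536 V = 64.087 µV.
V_rms = LSB/√12 = 18.5 µV.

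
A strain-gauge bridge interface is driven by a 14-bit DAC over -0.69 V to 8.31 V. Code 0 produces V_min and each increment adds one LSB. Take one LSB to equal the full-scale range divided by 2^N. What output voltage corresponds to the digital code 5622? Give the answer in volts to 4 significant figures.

2.398 V

Full-scale range = 8.31 V − (-0.69 V) = 9 V. LSB = 9 V / 2^14.
V_out = -0.69 + 5622 × (9/16384) V
      = -0.69 + 3.08826 = 2.39826 V.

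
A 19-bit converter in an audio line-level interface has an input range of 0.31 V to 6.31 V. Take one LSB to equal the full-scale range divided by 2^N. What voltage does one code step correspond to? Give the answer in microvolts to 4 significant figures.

11.44 µV

Full-scale range = 6.31 V − (0.31 V) = 6 V.
Number of codes = 2^19 = 524288.
Step size = 6/524288 V = 11.44 µV.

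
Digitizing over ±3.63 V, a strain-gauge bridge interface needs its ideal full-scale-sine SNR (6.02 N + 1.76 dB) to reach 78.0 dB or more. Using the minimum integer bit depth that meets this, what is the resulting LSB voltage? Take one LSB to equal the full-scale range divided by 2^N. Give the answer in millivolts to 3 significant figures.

Range = 3.63 − (-3.63) = 7.26 V.
Required N = ⌈(78.0 − 1.76)/6.02⌉ = ⌈12.664⌉ = 13.
One LSB is 7.26 V / 8192 = 0.886 mV.

0.886 mV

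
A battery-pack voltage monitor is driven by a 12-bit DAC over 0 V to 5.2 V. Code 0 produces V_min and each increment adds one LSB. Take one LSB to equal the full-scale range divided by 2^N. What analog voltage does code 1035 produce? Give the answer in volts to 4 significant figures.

Span = 5.2 V. LSB = 5.2 V / 2^12.
V_out = 0 + 1035 × (5.2/4096) V
      = 0 V + 1.31396 V = 1.31396 V.

1.314 V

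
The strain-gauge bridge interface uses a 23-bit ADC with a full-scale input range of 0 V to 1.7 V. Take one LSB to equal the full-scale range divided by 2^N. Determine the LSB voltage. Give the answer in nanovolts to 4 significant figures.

202.7 nV

Range is 1.7 V.
2^23 = 8388608 levels.
One LSB is 1.7 V / 8388608 = 202.7 nV.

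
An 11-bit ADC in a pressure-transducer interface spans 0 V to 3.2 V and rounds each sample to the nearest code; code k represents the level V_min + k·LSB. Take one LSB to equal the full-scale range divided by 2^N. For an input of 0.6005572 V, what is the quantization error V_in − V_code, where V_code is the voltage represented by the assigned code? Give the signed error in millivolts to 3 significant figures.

+0.557 mV

Full-scale range = 3.2 V. LSB = 3.2 V / 2^11 ≈ 1.563 mV.
Position in LSBs: (0.6005572 − (0)) × 2048/3.2 = 384.3566; rounding gives k = 384.
Reconstructed level: 0 + 384 × 3.2/2048 V = 0.6000000000 V.
Error = V_in − V_code = 0.6005572 − (0.6000000000) = +0.557 mV.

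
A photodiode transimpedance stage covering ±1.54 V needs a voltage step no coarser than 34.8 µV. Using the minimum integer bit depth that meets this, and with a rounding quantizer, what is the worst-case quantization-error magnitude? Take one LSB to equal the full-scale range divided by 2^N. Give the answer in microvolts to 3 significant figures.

The full-scale span is 1.54 − (-1.54) = 3.08 V.
3.08 V / 34.8 µV = 88510. Since 2^16 = 65536 and 2^17 = 131072, N = 17.
One LSB is 3.08 V / 131072 = 23.499 µV.
Max error for round-to-nearest is LSB/2 = 11.7 µV.

11.7 µV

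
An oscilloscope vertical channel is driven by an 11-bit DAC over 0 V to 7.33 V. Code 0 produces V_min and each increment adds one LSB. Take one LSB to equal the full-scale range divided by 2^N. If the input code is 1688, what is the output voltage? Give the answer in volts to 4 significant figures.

Range is 7.33 V. LSB = 7.33 V / 2^11.
V_out = V_min + code × LSB = 0 V + 1688 × 7.33 V / 2048
      = 0 V + 6.04152 V = 6.04152 V.

6.042 V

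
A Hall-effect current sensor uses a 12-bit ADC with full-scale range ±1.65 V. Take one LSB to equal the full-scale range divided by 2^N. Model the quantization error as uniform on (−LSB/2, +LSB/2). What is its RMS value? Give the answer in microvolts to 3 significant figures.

Full-scale range = 1.65 V − (-1.65 V) = 3.3 V.
Step size = 3.3/4096 V = 0.80566 mV.
For a uniform distribution on [−LSB/2, +LSB/2], V_rms = LSB/√12 = 0.80566 mV/3.4641 = 233 µV.

233 µV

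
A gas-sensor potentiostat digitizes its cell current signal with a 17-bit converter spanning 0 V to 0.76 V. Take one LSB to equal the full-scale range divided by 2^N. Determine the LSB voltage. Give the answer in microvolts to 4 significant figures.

5.798 µV

Range is 0.76 V.
There are 2^17 = 131072 steps.
One LSB is 0.76 V / 131072 = 5.798 µV.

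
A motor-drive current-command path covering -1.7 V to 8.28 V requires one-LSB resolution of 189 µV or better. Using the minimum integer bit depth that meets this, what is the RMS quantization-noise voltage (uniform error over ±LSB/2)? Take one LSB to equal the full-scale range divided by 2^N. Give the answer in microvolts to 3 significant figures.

Span: 8.28 V − (-1.7 V) = 9.98 V.
Required number of levels: 9.98/189 µV = 52804; smallest N with 2^N ≥ that is 16.
One LSB is 9.98 V / 65536 = 152.28 µV.
V_rms = LSB/√12 = 44.0 µV.

44.0 µV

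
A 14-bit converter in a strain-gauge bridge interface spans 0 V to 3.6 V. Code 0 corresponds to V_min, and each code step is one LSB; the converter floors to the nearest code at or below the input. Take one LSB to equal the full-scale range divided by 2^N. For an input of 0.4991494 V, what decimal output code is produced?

Full-scale range = 3.6 V. LSB = 3.6 V / 2^14 ≈ 219.7 µV.
code = ⌊(V_in − V_min)/LSB⌋ = ⌊(V_in − V_min) × 2^14 / range⌋
     = ⌊(0.4991494 − (0)) × 16384 / 3.6⌋ = ⌊0.4991494 × 16384/3.6⌋
     = ⌊2271.684⌋ = 2271.

2271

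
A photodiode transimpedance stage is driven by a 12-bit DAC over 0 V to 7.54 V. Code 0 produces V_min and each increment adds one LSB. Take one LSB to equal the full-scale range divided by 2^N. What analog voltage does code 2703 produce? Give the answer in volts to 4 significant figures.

V_FS = 7.54 V. LSB = 7.54 V / 2^12.
V_out = V_min + code × LSB = 0 V + 2703 × 7.54 V / 4096
      = 0 + 4.97574 = 4.97574 V.

4.976 V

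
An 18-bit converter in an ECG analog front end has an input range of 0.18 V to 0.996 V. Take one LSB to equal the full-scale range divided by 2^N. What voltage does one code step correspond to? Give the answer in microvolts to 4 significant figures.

3.113 µV

Span: 0.996 V − (0.18 V) = 0.816 V.
There are 2^18 = 262144 steps.
Step size = 0.816/262144 V = 3.113 µV.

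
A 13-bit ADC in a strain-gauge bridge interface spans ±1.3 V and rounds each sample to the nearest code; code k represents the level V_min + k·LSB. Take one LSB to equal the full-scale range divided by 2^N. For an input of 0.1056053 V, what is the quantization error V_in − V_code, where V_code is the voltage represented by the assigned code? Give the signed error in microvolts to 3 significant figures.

Full-scale range = 1.3 V − (-1.3 V) = 2.6 V. LSB = 2.6 V / 2^13 ≈ 317.4 µV.
Position in LSBs: (0.1056053 − (-1.3)) × 8192/2.6 = 4428.7379; rounding gives k = 4429.
V_code = V_min + k × range/2^13 = -1.3 + 4429 × 2.6/8192 = 0.1056884766 V.
e = 0.1056053 − (0.1056884766) = −83.2 µV.

−83.2 µV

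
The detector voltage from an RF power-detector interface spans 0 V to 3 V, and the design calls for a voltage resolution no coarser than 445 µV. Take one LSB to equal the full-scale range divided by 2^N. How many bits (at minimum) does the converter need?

Range is 3 V.
Required number of levels: 3/445 µV = 6741.6; smallest N with 2^N ≥ that is 13.

13 bits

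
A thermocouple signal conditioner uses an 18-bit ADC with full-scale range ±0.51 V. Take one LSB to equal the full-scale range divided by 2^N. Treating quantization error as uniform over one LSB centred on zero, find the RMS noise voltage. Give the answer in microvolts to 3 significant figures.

The full-scale span is 0.51 − (-0.51) = 1.02 V.
One LSB is 1.02 V / 262144 = 3.8910 µV.
RMS of a uniform error over width LSB is LSB/√12 = 1.12 µV.

1.12 µV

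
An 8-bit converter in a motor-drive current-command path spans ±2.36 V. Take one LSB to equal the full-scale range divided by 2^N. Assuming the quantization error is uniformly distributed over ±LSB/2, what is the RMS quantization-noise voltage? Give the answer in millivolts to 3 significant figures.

5.32 mV

Range = 2.36 − (-2.36) = 4.72 V.
LSB = 4.72 V / 2^8 = 18.438 mV.
For a uniform distribution on [−LSB/2, +LSB/2], V_rms = LSB/√12 = 18.438 mV/3.4641 = 5.32 mV.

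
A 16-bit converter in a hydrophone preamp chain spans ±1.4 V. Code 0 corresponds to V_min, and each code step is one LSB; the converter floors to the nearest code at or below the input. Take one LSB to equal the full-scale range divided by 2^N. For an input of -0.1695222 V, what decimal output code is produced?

The full-scale span is 1.4 − (-1.4) = 2.8 V. LSB = 2.8 V / 2^16 ≈ 42.72 µV.
code = ⌊(V_in − V_min)/LSB⌋ = ⌊(V_in − V_min) × 2^16 / range⌋
     = ⌊(-0.1695222 − (-1.4)) × 65536 / 2.8⌋ = ⌊1.2304778 × 65536/2.8⌋
     = ⌊28800.212⌋ = 28800.

28800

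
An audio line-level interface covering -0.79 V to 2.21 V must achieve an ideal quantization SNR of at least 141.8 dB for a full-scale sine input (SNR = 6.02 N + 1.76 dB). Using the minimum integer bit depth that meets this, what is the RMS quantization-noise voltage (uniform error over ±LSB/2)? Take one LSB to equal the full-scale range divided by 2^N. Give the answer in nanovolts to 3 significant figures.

51.6 nV

Range = 2.21 − (-0.79) = 3 V.
6.02 N + 1.76 ≥ 141.8 gives N ≥ 23.262, so the minimum integer is 24.
Step size = 3/16777216 V = 178.81 nV.
V_rms = LSB/√12 = 51.6 nV.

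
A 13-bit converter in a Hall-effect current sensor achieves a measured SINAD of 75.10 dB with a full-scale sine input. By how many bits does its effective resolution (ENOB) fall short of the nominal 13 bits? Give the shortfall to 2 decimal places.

Effective bits = (75.10 − 1.76)/6.02 = 12.1827.
Shortfall = 13 − 12.1827 = 0.8173 bits.

0.82 bits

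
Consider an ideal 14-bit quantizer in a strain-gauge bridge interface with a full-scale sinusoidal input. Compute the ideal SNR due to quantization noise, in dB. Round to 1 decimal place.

86.0 dB

Ideal quantization SNR: 6.02 × 14 + 1.76 dB = 86.0 dB.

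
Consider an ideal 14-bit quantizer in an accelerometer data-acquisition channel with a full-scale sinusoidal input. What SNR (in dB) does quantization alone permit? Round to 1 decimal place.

6.02(14) + 1.76 = 84.28 + 1.76 = 86.04 dB.

86.0 dB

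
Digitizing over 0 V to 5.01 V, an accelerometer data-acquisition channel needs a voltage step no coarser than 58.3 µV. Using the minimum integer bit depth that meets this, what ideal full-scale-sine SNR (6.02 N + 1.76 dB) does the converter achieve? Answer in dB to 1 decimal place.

104.1 dB

V_FS = 5.01 V.
Need 2^N ≥ 5.01 V / 58.3 µV = 85930 → N_min = 17.
Ideal SNR at N = 17: 6.02·17 + 1.76 = 104.1 dB.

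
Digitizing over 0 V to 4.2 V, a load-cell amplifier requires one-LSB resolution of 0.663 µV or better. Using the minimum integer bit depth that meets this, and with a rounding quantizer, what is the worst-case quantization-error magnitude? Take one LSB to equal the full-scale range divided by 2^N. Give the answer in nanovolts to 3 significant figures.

250 nV

Range is 4.2 V.
Required number of levels: 4.2/0.663 µV = 6.3348e6; smallest N with 2^N ≥ that is 23.
LSB = 4.2 V / 2^23 = 0.50068 µV.
|e|_max = LSB/2 = 250 nV.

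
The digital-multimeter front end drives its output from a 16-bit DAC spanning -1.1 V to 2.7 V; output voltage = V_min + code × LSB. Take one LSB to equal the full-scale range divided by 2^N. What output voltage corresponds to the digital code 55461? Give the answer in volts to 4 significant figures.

2.116 V

Range = 2.7 − (-1.1) = 3.8 V. LSB = 3.8 V / 2^16.
Output = V_min + (55461/65536) × range = -1.1 + 0.846268 × 3.8 V
      = -1.1 + 3.21582 = 2.11582 V.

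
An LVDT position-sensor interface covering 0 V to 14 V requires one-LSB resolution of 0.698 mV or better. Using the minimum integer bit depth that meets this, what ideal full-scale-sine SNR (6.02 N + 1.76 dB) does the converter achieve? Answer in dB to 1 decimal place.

Range is 14 V.
14 V / 0.698 mV = 20060. Since 2^14 = 16384 and 2^15 = 32768, N = 15.
SNR = 6.02 × 15 + 1.76 = 92.06 dB.

92.1 dB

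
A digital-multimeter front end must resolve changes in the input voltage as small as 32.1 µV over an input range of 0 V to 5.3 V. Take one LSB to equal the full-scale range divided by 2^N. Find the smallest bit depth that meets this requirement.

18 bits

Range is 5.3 V.
Need 2^N ≥ 5.3 V / 32.1 µV = 165100 → N_min = 18.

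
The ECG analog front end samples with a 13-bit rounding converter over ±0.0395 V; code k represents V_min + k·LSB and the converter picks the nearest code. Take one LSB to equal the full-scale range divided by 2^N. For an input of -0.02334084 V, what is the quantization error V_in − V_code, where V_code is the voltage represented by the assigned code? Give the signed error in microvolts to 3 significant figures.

Full-scale range = 0.0395 V − (-0.0395 V) = 0.079 V. LSB = 0.079 V / 2^13 ≈ 9.644 µV.
(V_in − V_min)/LSB = (-0.02334084 − (-0.0395)) × 8192/0.079 = 1675.6435 → nearest code k = 1676.
Reconstructed level: -0.0395 + 1676 × 0.079/8192 V = -0.02333740234 V.
Error = V_in − V_code = -0.02334084 − (-0.02333740234) = −3.44 µV.

−3.44 µV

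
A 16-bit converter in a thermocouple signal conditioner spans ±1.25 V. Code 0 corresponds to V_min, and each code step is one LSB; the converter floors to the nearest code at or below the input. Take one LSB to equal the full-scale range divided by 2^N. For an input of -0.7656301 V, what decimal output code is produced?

12697

The full-scale span is 1.25 − (-1.25) = 2.5 V. LSB = 2.5 V / 2^16 ≈ 38.15 µV.
(V_in − V_min) × 2^16/range = (-0.7656301 − (-1.25)) × 65536/2.5 = 12697.466.
Floor → code = 12697.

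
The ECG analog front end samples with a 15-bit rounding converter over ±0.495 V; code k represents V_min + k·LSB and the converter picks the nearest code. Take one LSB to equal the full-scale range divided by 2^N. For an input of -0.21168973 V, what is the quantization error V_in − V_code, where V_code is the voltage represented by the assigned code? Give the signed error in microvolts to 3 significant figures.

Range = 0.495 − (-0.495) = 0.99 V. LSB = 0.99 V / 2^15 ≈ 30.21 µV.
Position in LSBs: (-0.21168973 − (-0.495)) × 32768/0.99 = 9377.2838; rounding gives k = 9377.
Reconstructed level: -0.495 + 9377 × 0.99/32768 V = -0.21169830322 V.
Error = V_in − V_code = -0.21168973 − (-0.21169830322) = +8.57 µV.

+8.57 µV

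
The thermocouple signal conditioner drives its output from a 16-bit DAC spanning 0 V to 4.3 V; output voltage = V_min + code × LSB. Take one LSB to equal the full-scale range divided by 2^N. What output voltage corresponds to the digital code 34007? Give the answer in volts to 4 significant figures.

2.231 V

Full-scale range = 4.3 V. LSB = 4.3 V / 2^16.
V_out = 0 + 34007 × (4.3/65536) V
      = 0 V + 2.23129 V = 2.23129 V.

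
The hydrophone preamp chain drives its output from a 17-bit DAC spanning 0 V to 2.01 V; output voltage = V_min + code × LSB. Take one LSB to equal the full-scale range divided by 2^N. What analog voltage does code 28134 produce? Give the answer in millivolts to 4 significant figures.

Full-scale range = 2.01 V. LSB = 2.01 V / 2^17.
Output = V_min + (28134/131072) × range = 0 + 0.214645 × 2.01 V
      = 0 + 0.431437 = 0.431437 V.

431.4 mV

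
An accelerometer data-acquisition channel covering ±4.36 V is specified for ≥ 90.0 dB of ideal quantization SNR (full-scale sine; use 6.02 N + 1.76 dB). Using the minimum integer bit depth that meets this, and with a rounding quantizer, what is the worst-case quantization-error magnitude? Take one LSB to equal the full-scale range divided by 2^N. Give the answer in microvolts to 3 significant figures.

133 µV

Range = 4.36 − (-4.36) = 8.72 V.
N ≥ (90.0 − 1.76)/6.02 = 14.658 → N_min = 15.
LSB = 8.72 V / 2^15 = 266.11 µV.
Half an LSB is 133 µV.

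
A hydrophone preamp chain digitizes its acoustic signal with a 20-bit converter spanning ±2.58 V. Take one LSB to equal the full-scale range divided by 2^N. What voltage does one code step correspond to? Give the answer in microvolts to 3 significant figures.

Span: 2.58 V − (-2.58 V) = 5.16 V.
2^20 = 1048576 levels.
Step size = 5.16/1048576 V = 4.92 µV.

4.92 µV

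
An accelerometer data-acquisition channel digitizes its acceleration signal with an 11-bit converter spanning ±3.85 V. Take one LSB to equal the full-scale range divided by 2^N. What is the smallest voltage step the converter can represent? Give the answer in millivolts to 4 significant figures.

3.760 mV

Full-scale range = 3.85 V − (-3.85 V) = 7.7 V.
Number of codes = 2^11 = 2048.
LSB = 7.7 V / 2^11 = 3.760 mV.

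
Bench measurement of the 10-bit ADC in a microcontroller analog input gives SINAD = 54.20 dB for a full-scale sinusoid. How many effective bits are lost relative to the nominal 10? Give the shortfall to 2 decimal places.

ENOB = (SINAD − 1.76)/6.02 = (54.20 − 1.76)/6.02 = 8.7110 bits.
Lost resolution: 10 − 8.7110 = 1.2890 bits.

1.29 bits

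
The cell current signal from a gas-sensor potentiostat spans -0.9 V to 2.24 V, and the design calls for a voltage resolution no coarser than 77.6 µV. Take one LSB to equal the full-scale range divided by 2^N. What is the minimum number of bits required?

16 bits

The full-scale span is 2.24 − (-0.9) = 3.14 V.
3.14 V / 77.6 µV = 40460. Since 2^15 = 32768 and 2^16 = 65536, N = 16.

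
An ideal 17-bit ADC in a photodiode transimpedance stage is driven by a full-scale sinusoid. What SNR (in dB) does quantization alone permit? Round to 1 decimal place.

SNR = 6.02·17 + 1.76 = 104.10 dB.

104.1 dB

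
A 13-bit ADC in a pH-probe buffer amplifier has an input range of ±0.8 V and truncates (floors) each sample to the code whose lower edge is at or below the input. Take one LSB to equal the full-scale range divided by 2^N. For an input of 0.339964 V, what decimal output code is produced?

Full-scale range = 0.8 V − (-0.8 V) = 1.6 V. LSB = 1.6 V / 2^13 ≈ 195.3 µV.
(V_in − V_min) × 2^13/range = (0.339964 − (-0.8)) × 8192/1.6 = 5836.616.
Floor → code = 5836.

5836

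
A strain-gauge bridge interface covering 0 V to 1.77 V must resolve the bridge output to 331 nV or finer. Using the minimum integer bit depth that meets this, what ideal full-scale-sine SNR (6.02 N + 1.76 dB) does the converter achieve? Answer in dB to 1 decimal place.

Span = 1.77 V.
Need 2^N ≥ 1.77 V / 331 nV = 5.347e6 → N_min = 23.
6.02(23) + 1.76 = 140.22 dB.

140.2 dB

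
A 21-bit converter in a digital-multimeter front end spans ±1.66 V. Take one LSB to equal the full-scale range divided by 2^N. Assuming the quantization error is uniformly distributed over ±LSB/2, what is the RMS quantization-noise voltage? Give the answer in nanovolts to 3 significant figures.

Range = 1.66 − (-1.66) = 3.32 V.
Step size = 3.32/2097152 V = 1.5831 µV.
σ_q = LSB/√12 = 1.5831 µV/3.4641 = 457 nV.

457 nV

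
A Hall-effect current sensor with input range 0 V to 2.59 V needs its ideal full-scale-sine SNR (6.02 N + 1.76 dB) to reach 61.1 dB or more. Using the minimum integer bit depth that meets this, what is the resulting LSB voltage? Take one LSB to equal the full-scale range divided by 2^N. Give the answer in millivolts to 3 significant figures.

Span = 2.59 V.
6.02 N + 1.76 ≥ 61.1 gives N ≥ 9.857, so the minimum integer is 10.
Step size = 2.59/1024 V = 2.53 mV.

2.53 mV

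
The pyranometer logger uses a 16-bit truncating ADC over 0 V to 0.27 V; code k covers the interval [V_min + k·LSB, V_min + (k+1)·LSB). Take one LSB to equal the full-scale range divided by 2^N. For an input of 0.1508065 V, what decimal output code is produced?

36604

Range is 0.27 V. LSB = 0.27 V / 2^16 ≈ 4.120 µV.
V_in − V_min = 0.1508065 − (0) = 0.1508065 V.
Divide by LSB: 0.1508065 × 65536/0.27 = 36604.6473.
Truncating gives code 36604.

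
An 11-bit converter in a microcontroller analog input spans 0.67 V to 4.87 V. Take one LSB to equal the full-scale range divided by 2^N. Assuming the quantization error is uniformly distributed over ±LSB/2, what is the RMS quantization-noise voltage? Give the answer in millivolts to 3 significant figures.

0.592 mV

Span: 4.87 V − (0.67 V) = 4.2 V.
LSB = 4.2 V / 2^11 = 2.0508 mV.
RMS of a uniform error over width LSB is LSB/√12 = 0.592 mV.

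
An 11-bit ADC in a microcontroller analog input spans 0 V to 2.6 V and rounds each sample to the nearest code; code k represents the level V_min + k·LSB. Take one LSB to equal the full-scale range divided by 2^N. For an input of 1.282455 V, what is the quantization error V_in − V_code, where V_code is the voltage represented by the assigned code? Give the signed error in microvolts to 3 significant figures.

+228 µV

V_FS = 2.6 V. LSB = 2.6 V / 2^11 ≈ 1.270 mV.
Position in LSBs: (1.282455 − (0)) × 2048/2.6 = 1010.1799; rounding gives k = 1010.
V_code = V_min + k × range/2^11 = 0 + 1010 × 2.6/2048 = 1.282226563 V.
Error = V_in − V_code = 1.282455 − (1.282226563) = +228 µV.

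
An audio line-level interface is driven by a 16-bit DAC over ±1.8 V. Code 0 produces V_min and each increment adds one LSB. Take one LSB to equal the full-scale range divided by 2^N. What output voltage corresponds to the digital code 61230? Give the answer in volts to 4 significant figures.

Full-scale range = 1.8 V − (-1.8 V) = 3.6 V. LSB = 3.6 V / 2^16.
V_out = -1.8 + 61230 × (3.6/65536) V
      = -1.8 V + 3.36346 V = 1.56346 V.

1.563 V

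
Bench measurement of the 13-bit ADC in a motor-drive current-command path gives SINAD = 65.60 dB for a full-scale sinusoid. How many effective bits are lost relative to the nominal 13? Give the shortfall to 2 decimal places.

Effective bits = (65.60 − 1.76)/6.02 = 10.6047.
Shortfall = 13 − 10.6047 = 2.3953 bits.

2.40 bits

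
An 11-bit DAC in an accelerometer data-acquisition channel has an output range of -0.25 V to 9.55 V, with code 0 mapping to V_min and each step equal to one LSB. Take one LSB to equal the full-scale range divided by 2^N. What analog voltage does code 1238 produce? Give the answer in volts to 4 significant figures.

5.674 V

The full-scale span is 9.55 − (-0.25) = 9.8 V. LSB = 9.8 V / 2^11.
V_out = V_min + code × LSB = -0.25 V + 1238 × 9.8 V / 2048
      = -0.25 V + 5.92402 V = 5.67402 V.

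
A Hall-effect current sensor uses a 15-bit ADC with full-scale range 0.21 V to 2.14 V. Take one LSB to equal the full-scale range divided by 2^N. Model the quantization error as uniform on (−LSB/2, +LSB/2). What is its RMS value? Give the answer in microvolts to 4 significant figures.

Full-scale range = 2.14 V − (0.21 V) = 1.93 V.
Step size = 1.93/32768 V = 58.8989 µV.
RMS of a uniform error over width LSB is LSB/√12 = 17.00 µV.

17.00 µV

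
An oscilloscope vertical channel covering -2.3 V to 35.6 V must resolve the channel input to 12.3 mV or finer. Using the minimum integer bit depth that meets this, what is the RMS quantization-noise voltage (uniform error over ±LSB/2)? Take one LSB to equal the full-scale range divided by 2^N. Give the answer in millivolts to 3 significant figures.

Span: 35.6 V − (-2.3 V) = 37.9 V.
Required number of levels: 37.9/12.3 mV = 3081.3; smallest N with 2^N ≥ that is 12.
Step size = 37.9/4096 V = 9.2529 mV.
RMS noise = LSB/√12 = 2.67 mV.

2.67 mV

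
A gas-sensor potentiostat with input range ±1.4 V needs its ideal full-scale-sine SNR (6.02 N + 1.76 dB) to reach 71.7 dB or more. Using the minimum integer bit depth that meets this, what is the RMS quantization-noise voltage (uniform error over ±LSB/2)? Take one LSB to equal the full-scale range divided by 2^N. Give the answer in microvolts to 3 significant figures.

197 µV

Full-scale range = 1.4 V − (-1.4 V) = 2.8 V.
6.02 N + 1.76 ≥ 71.7 gives N ≥ 11.618, so the minimum integer is 12.
Step size = 2.8/4096 V = 0.68359 mV.
RMS noise = LSB/√12 = 197 µV.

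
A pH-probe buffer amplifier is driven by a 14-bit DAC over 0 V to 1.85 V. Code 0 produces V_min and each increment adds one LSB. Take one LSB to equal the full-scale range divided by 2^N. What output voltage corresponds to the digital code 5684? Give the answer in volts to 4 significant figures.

Span = 1.85 V. LSB = 1.85 V / 2^14.
V_out = 0 + 5684 × (1.85/16384) V
      = 0 + 0.641809 = 0.641809 V.

0.6418 V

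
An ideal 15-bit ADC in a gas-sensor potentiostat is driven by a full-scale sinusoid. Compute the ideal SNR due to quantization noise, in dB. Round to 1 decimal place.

92.1 dB

6.02(15) + 1.76 = 90.30 + 1.76 = 92.06 dB.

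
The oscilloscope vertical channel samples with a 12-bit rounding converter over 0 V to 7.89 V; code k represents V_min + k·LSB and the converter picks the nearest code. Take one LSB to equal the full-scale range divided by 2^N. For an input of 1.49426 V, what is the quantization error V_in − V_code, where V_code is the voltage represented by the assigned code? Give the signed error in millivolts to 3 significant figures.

Span = 7.89 V. LSB = 7.89 V / 2^12 ≈ 1.926 mV.
Position in LSBs: (1.49426 − (0)) × 4096/7.89 = 775.7274; rounding gives k = 776.
Reconstructed level: 0 + 776 × 7.89/4096 V = 1.494785156 V.
Error = V_in − V_code = 1.49426 − (1.494785156) = −0.525 mV.

−0.525 mV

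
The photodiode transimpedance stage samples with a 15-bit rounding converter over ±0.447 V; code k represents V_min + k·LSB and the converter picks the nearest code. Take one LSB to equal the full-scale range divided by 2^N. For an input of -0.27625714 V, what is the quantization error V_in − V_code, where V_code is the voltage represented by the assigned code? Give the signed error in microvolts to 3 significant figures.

The full-scale span is 0.447 − (-0.447) = 0.894 V. LSB = 0.894 V / 2^15 ≈ 27.28 µV.
(V_in − V_min)/LSB = (-0.27625714 − (-0.447)) × 32768/0.894 = 6258.2797 → nearest code k = 6258.
V_code = -0.447 + (6258/32768) × 0.894 = -0.27626477051 V.
e = -0.27625714 − (-0.27626477051) = +7.63 µV.

+7.63 µV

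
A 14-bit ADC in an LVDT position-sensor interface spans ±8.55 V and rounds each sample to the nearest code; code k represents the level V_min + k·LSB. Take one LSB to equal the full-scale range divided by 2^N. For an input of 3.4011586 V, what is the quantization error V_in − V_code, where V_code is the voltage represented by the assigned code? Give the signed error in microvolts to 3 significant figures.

Span: 8.55 V − (-8.55 V) = 17.1 V. LSB = 17.1 V / 2^14 ≈ 1.044 mV.
(V_in − V_min)/LSB = (3.4011586 − (-8.55)) × 16384/17.1 = 11450.7475 → nearest code k = 11451.
V_code = V_min + k × range/2^14 = -8.55 + 11451 × 17.1/16384 = 3.4014221191 V.
e = 3.4011586 − (3.4014221191) = −264 µV.

−264 µV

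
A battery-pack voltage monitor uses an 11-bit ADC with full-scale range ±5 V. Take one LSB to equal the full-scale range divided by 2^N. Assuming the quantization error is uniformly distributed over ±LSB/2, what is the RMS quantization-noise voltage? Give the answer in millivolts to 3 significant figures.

1.41 mV

Full-scale range = 5 V − (-5 V) = 10 V.
Step size = 10/2048 V = 4.8828 mV.
V_rms = LSB/√12 = 4.8828 mV / √12 = 1.41 mV.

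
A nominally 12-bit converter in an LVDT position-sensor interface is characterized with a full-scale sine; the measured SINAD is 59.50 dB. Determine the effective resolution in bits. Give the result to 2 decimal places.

ENOB = (SINAD − 1.76) / 6.02 = (59.50 − 1.76) / 6.02 = 57.74 / 6.02 = 9.5914.

9.59 bits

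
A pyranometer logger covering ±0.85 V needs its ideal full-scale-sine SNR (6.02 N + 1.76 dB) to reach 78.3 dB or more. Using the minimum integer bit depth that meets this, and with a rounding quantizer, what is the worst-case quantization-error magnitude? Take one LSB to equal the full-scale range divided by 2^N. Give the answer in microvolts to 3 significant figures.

Span: 0.85 V − (-0.85 V) = 1.7 V.
6.02 N + 1.76 ≥ 78.3 gives N ≥ 12.714, so the minimum integer is 13.
One LSB is 1.7 V / 8192 = 207.52 µV.
Max error for round-to-nearest is LSB/2 = 104 µV.

104 µV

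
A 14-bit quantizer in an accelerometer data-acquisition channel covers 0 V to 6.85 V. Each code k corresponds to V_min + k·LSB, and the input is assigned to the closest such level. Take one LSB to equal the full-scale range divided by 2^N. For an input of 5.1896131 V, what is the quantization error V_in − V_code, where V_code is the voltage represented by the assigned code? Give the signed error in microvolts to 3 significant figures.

−148 µV

Range is 6.85 V. LSB = 6.85 V / 2^14 ≈ 418.1 µV.
(5.1896131 − (0)) / LSB = 5.1896131 × 16384/6.85 = 12412.6454. Nearest integer: k = 12413.
V_code = V_min + k × range/2^14 = 0 + 12413 × 6.85/16384 = 5.1897613525 V.
e = 5.1896131 − (5.1897613525) = −148 µV.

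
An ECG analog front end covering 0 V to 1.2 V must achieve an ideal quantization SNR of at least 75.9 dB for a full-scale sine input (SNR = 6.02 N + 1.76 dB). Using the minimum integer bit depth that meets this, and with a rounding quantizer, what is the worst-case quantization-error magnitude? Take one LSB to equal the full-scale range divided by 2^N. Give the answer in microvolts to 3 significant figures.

Range is 1.2 V.
6.02 N + 1.76 ≥ 75.9 gives N ≥ 12.316, so the minimum integer is 13.
LSB = 1.2 V / 2^13 = 146.48 µV.
Half an LSB is 73.2 µV.

73.2 µV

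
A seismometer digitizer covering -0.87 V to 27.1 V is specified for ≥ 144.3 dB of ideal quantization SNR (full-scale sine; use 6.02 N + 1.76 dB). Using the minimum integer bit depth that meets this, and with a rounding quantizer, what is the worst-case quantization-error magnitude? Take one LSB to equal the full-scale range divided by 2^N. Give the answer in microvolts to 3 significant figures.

0.834 µV

The full-scale span is 27.1 − (-0.87) = 27.97 V.
N ≥ (144.3 − 1.76)/6.02 = 23.678 → N_min = 24.
LSB = 27.97 V ÷ 2^24 = 27.97/16777216 V = 1.6671 µV.
Half an LSB is 0.834 µV.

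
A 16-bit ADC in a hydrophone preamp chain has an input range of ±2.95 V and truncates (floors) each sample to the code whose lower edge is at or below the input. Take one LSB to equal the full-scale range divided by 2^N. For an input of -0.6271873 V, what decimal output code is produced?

25801

Range = 2.95 − (-2.95) = 5.9 V. LSB = 5.9 V / 2^16 ≈ 90.03 µV.
(V_in − V_min) × 2^16/range = (-0.6271873 − (-2.95)) × 65536/5.9 = 25801.331.
Floor → code = 25801.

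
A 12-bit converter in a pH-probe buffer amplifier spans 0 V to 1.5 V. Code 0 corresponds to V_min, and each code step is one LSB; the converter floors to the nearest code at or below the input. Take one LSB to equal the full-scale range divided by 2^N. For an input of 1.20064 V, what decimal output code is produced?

Span = 1.5 V. LSB = 1.5 V / 2^12 ≈ 366.2 µV.
code = ⌊(V_in − V_min)/LSB⌋ = ⌊(V_in − V_min) × 2^12 / range⌋
     = ⌊(1.20064 − (0)) × 4096 / 1.5⌋ = ⌊1.20064 × 4096/1.5⌋
     = ⌊3278.548⌋ = 3278.

3278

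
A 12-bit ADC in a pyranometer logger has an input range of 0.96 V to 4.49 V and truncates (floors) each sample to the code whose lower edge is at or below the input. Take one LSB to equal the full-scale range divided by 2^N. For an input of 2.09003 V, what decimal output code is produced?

1311

Full-scale range = 4.49 V − (0.96 V) = 3.53 V. LSB = 3.53 V / 2^12 ≈ 0.8618 mV.
code = ⌊(V_in − V_min)/LSB⌋ = ⌊(V_in − V_min) × 2^12 / range⌋
     = ⌊(2.09003 − (0.96)) × 4096 / 3.53⌋ = ⌊1.13003 × 4096/3.53⌋
     = ⌊1311.219⌋ = 1311.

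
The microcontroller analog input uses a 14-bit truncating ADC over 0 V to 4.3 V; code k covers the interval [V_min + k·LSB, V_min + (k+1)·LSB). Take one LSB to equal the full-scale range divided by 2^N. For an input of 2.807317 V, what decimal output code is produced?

10696

Span = 4.3 V. LSB = 4.3 V / 2^14 ≈ 262.5 µV.
code = ⌊(V_in − V_min)/LSB⌋ = ⌊(V_in − V_min) × 2^14 / range⌋
     = ⌊(2.807317 − (0)) × 16384 / 4.3⌋ = ⌊2.807317 × 16384/4.3⌋
     = ⌊10696.531⌋ = 10696.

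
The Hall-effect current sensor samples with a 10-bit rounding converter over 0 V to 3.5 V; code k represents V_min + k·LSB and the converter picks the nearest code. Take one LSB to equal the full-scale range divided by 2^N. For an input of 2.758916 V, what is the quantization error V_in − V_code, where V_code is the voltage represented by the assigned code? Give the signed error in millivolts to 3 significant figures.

V_FS = 3.5 V. LSB = 3.5 V / 2^10 ≈ 3.418 mV.
(V_in − V_min)/LSB = (2.758916 − (0)) × 1024/3.5 = 807.1800 → nearest code k = 807.
V_code = 0 + (807/1024) × 3.5 = 2.758300781 V.
V_in − V_code = 2.758916 − (2.758300781) = +0.615 mV.

+0.615 mV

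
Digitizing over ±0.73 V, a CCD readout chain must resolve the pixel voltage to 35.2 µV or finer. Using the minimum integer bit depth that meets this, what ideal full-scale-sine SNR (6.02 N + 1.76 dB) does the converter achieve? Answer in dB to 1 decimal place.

98.1 dB

Range = 0.73 − (-0.73) = 1.46 V.
Need 2^N ≥ 1.46 V / 35.2 µV = 41480 → N_min = 16.
SNR = 6.02 × 16 + 1.76 = 98.08 dB.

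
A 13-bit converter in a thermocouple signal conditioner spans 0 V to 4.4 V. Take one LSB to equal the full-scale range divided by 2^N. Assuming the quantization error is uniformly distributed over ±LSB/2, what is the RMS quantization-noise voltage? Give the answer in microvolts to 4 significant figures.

Full-scale range = 4.4 V.
LSB = 4.4 V ÷ 2^13 = 4.4/8192 V = 0.537109 mV.
RMS of a uniform error over width LSB is LSB/√12 = 155.1 µV.

155.1 µV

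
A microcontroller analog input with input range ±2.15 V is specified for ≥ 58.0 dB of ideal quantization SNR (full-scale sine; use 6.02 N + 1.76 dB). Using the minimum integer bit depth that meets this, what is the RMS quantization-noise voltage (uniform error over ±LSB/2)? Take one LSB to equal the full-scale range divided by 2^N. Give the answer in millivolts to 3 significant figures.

The full-scale span is 2.15 − (-2.15) = 4.3 V.
Required N = ⌈(58.0 − 1.76)/6.02⌉ = ⌈9.342⌉ = 10.
LSB = 4.3 V ÷ 2^10 = 4.3/1024 V = 4.1992 mV.
RMS noise = LSB/√12 = 1.21 mV.

1.21 mV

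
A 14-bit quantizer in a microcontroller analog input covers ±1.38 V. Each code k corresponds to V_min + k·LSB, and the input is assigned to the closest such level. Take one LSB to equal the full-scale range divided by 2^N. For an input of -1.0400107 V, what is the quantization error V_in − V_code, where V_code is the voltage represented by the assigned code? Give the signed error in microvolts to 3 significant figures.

+43.0 µV

Range = 1.38 − (-1.38) = 2.76 V. LSB = 2.76 V / 2^14 ≈ 168.5 µV.
(V_in − V_min)/LSB = (-1.0400107 − (-1.38)) × 16384/2.76 = 2018.2553 → nearest code k = 2018.
Reconstructed level: -1.38 + 2018 × 2.76/16384 V = -1.0400537109 V.
V_in − V_code = -1.0400107 − (-1.0400537109) = +43.0 µV.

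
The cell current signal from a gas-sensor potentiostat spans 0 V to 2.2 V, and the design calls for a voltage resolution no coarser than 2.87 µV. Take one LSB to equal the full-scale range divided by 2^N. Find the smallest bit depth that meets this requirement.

Full-scale range = 2.2 V.
Need 2^N ≥ 2.2 V / 2.87 µV = 766600 → N_min = 20.

20 bits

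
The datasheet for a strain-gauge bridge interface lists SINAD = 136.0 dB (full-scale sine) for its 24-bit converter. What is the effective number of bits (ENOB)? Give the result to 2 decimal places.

22.30 bits

ENOB = (136.0 − 1.76)/6.02 = 22.2990 bits.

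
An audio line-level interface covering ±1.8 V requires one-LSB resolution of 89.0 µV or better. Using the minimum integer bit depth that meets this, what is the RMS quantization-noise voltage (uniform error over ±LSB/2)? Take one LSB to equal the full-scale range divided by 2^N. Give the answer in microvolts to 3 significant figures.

Range = 1.8 − (-1.8) = 3.6 V.
Levels needed ≥ 3.6/89.0 µV = 40450. 2^16 = 65536 suffices, so N_min = 16.
LSB = 3.6 V ÷ 2^16 = 3.6/65536 V = 54.932 µV.
RMS noise = LSB/√12 = 15.9 µV.

15.9 µV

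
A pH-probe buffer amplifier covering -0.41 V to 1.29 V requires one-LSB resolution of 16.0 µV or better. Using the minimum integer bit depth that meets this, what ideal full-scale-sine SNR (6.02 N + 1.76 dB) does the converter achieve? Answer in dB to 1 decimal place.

Full-scale range = 1.29 V − (-0.41 V) = 1.7 V.
Required number of levels: 1.7/16.0 µV = 106250; smallest N with 2^N ≥ that is 17.
Ideal SNR at N = 17: 6.02·17 + 1.76 = 104.1 dB.

104.1 dB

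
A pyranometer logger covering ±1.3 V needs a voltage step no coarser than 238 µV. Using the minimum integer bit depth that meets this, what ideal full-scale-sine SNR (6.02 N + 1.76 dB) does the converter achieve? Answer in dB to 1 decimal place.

86.0 dB

Full-scale range = 1.3 V − (-1.3 V) = 2.6 V.
Levels needed ≥ 2.6/238 µV = 10920. 2^14 = 16384 suffices, so N_min = 14.
Ideal SNR at N = 14: 6.02·14 + 1.76 = 86.0 dB.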